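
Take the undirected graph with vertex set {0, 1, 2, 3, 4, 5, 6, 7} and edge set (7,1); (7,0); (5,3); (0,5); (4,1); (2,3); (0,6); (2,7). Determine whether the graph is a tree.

No

|V| = 8, |E| = 8.
Connected but with 8 > 7 edges, so it has a cycle and is not a tree.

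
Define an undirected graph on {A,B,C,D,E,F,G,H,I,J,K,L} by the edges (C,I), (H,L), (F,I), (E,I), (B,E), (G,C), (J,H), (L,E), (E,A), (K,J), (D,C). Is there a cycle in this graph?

|V| = 12, |E| = 11, number of components = 1.
A forest on 12 vertices with 1 component has exactly 11 edges, which matches — so no cycle.

No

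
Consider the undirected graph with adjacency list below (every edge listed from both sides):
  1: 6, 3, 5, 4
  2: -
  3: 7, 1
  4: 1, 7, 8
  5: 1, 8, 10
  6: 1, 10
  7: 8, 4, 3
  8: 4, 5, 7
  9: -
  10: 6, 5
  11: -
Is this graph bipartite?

8-7-4-8 is an odd cycle (length 3), and a bipartite graph can contain only even cycles.

No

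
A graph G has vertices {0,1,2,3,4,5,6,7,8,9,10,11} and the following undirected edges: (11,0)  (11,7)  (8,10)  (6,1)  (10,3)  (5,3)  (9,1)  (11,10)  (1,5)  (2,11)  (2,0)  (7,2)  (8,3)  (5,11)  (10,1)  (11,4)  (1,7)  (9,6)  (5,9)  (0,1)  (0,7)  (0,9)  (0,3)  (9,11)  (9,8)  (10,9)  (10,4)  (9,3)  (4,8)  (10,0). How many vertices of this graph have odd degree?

6

Degrees: 0:7, 1:6, 2:3, 3:5, 4:3, 5:4, 6:2, 7:4, 8:4, 9:8, 10:7, 11:7
Odd-degree vertices: 0, 2, 3, 4, 10, 11.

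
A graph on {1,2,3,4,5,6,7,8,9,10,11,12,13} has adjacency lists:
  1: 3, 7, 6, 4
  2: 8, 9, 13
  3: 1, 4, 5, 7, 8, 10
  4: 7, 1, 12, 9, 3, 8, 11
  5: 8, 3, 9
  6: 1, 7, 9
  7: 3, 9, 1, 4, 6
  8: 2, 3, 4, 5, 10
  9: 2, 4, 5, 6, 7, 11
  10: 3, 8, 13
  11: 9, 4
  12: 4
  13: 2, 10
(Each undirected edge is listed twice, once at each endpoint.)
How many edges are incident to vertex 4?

Neighbors of 4: 1, 3, 7, 8, 9, 11, 12.

7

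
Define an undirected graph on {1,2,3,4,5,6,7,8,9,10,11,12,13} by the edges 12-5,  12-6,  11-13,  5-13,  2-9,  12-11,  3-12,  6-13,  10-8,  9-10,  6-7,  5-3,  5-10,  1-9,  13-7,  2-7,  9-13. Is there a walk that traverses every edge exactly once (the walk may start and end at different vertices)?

No

Degrees: 1:1, 2:2, 3:2, 4:0, 5:4, 6:3, 7:3, 8:1, 9:4, 10:3, 11:2, 12:4, 13:5
Odd-degree vertices: 1, 6, 7, 8, 10, 13 (6 total).
With 6 odd-degree vertices (more than two), no single trail can use every edge.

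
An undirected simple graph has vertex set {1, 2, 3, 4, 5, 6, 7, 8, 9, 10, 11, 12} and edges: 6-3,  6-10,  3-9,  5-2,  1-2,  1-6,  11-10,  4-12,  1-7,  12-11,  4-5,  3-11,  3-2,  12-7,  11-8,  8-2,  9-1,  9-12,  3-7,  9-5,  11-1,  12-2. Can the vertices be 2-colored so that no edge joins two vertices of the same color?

Partition the vertices as {2, 4, 6, 7, 9, 11} vs {1, 3, 5, 8, 10, 12}. Each listed edge has one endpoint in each part, so the graph is bipartite.

Yes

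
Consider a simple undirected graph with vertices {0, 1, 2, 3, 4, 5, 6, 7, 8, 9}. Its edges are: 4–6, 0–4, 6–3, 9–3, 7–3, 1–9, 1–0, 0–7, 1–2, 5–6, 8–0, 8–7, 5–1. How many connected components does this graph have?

Component: {0, 1, 2, 3, 4, 5, 6, 7, 8, 9}

1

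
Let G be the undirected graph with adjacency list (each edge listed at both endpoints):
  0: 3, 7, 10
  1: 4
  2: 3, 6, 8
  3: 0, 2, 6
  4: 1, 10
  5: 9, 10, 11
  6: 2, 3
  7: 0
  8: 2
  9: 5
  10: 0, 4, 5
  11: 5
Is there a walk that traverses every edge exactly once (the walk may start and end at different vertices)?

No

Degrees: 0:3, 1:1, 2:3, 3:3, 4:2, 5:3, 6:2, 7:1, 8:1, 9:1, 10:3, 11:1
Odd-degree vertices: 0, 1, 2, 3, 5, 7, 8, 9, 10, 11 (10 total).
With 10 odd-degree vertices (more than two), no single trail can use every edge.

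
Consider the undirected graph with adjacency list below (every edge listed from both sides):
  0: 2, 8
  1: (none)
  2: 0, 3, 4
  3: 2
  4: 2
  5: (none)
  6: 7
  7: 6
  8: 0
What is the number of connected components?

Component: {1}
Component: {5}
Component: {6, 7}
Component: {0, 2, 3, 4, 8}

4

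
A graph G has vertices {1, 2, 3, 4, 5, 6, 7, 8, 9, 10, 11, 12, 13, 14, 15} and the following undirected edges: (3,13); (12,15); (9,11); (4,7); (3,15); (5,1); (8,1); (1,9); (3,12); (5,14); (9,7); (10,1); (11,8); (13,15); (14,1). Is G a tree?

The graph has 15 vertices and 15 edges.
It is not connected, so it is not a tree.

No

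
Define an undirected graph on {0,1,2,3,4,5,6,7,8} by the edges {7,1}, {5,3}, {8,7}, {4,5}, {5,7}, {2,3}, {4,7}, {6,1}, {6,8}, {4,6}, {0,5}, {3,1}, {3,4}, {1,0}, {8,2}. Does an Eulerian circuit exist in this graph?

Degrees: 0:2, 1:4, 2:2, 3:4, 4:4, 5:4, 6:3, 7:4, 8:3
6, 8 have odd degree; an Eulerian circuit needs every degree to be even, so none exists.

No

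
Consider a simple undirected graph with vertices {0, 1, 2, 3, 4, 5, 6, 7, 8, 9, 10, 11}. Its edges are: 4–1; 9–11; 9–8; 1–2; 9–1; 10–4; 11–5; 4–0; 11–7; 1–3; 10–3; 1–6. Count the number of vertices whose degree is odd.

10

Degrees: 0:1, 1:5, 2:1, 3:2, 4:3, 5:1, 6:1, 7:1, 8:1, 9:3, 10:2, 11:3
Odd-degree vertices: 0, 1, 2, 4, 5, 6, 7, 8, 9, 11.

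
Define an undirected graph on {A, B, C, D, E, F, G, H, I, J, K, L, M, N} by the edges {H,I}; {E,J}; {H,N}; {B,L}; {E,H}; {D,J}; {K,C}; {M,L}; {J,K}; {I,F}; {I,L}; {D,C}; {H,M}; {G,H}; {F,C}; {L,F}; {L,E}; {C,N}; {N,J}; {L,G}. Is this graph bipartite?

The cycle L-F-I-L has length 3, which is odd, so the graph is not bipartite.

No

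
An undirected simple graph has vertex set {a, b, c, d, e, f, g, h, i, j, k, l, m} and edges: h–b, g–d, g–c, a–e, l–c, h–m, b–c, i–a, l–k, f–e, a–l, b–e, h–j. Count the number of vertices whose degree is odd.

Degrees: a:3, b:3, c:3, d:1, e:3, f:1, g:2, h:3, i:1, j:1, k:1, l:3, m:1
Odd-degree vertices: a, b, c, d, e, f, h, i, j, k, l, m.

12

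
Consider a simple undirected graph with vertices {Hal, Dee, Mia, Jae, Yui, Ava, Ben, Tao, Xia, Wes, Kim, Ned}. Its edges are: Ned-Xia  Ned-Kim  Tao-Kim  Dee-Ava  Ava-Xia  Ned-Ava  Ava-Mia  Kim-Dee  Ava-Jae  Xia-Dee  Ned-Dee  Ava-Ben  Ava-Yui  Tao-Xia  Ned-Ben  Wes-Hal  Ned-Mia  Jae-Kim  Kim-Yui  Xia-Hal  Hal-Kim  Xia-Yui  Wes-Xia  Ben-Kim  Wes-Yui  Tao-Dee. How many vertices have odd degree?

Degrees: Hal:3, Dee:5, Mia:2, Jae:2, Yui:4, Ava:7, Ben:3, Tao:3, Xia:7, Wes:3, Kim:7, Ned:6
Odd-degree vertices: Hal, Dee, Ava, Ben, Tao, Xia, Wes, Kim.

8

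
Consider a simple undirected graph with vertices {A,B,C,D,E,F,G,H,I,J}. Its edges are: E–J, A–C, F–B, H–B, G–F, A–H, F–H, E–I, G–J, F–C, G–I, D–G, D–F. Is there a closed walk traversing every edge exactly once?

Degrees: A:2, B:2, C:2, D:2, E:2, F:5, G:4, H:3, I:2, J:2
Vertices with odd degree: F, H. An Eulerian circuit requires all degrees even.

No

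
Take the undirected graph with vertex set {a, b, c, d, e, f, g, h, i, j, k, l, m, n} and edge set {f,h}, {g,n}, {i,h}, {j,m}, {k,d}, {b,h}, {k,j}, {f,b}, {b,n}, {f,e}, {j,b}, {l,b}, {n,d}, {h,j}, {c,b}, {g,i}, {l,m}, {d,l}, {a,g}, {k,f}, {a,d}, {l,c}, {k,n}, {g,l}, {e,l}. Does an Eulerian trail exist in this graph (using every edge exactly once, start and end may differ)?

Degrees: a:2, b:6, c:2, d:4, e:2, f:4, g:4, h:4, i:2, j:4, k:4, l:6, m:2, n:4
Odd-degree vertices: none (0 total).
The non-isolated vertices are connected and exactly 0 have odd degree, so an Eulerian trail exists.

Yes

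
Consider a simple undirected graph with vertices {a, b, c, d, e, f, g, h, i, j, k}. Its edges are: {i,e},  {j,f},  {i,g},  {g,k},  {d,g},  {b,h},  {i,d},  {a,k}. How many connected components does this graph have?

Component: {c}
Component: {b, h}
Component: {f, j}
Component: {a, d, e, g, i, k}

4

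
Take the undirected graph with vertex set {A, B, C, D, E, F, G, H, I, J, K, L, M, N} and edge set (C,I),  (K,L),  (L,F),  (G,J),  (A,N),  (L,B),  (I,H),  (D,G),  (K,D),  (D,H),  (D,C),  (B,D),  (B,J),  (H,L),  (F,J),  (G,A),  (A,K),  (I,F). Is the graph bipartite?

A valid 2-coloring puts {B, C, E, F, G, H, K, M, N} on one side and {A, D, I, J, L} on the other; every edge crosses between the two sides.

Yes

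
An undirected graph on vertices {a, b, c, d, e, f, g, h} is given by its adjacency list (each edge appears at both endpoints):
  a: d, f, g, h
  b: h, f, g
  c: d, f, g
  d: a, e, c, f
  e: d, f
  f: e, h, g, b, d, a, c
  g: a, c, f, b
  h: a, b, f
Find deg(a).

4

Neighbors of a: d, f, g, h.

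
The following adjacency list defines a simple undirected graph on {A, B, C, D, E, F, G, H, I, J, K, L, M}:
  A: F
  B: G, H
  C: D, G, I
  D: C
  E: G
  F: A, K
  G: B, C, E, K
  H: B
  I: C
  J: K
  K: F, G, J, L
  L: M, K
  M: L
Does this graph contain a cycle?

No

|V| = 13, |E| = 12, number of components = 1.
Since 12 = 13 - 1, the graph is a forest and contains no cycle.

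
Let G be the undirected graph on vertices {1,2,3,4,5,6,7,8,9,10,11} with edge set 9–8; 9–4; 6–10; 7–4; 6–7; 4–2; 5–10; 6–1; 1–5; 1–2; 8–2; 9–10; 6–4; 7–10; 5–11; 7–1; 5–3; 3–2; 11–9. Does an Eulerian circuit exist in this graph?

Degrees: 1:4, 2:4, 3:2, 4:4, 5:4, 6:4, 7:4, 8:2, 9:4, 10:4, 11:2
Every vertex has even degree and the edges form a single connected piece, so an Eulerian circuit exists.

Yes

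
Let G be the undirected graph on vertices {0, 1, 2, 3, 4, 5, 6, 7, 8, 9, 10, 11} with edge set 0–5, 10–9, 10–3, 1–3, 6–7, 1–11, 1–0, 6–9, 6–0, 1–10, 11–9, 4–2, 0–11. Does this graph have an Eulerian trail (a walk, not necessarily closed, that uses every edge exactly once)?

No

Degrees: 0:4, 1:4, 2:1, 3:2, 4:1, 5:1, 6:3, 7:1, 8:0, 9:3, 10:3, 11:3
Odd-degree vertices: 2, 4, 5, 6, 7, 9, 10, 11 (8 total).
An Eulerian trail requires 0 or 2 odd-degree vertices; here there are 8.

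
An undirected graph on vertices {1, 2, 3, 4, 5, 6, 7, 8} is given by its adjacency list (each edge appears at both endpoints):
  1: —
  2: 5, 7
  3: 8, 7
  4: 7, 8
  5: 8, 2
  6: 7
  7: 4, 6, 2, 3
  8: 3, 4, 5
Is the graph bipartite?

5-2-7-3-8-5 is an odd cycle (length 5), and a bipartite graph can contain only even cycles.

No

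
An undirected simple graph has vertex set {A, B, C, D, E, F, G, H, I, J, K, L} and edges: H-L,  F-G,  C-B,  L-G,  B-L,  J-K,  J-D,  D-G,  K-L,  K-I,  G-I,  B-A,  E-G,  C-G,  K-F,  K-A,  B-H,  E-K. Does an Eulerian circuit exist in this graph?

Yes

Degrees: A:2, B:4, C:2, D:2, E:2, F:2, G:6, H:2, I:2, J:2, K:6, L:4
Every vertex has even degree and the edges form a single connected piece, so an Eulerian circuit exists.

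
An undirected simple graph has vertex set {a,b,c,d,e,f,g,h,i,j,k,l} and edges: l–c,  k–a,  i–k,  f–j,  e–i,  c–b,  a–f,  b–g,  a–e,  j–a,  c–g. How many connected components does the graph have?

4

Component: {d}
Component: {h}
Component: {b, c, g, l}
Component: {a, e, f, i, j, k}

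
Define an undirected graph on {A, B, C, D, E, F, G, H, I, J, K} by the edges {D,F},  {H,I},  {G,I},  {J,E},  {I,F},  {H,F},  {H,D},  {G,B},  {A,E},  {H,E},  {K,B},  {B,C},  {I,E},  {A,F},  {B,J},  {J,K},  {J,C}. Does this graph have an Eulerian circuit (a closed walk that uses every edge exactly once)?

Degrees: A:2, B:4, C:2, D:2, E:4, F:4, G:2, H:4, I:4, J:4, K:2
Every vertex has even degree and the edges form a single connected piece, so an Eulerian circuit exists.

Yes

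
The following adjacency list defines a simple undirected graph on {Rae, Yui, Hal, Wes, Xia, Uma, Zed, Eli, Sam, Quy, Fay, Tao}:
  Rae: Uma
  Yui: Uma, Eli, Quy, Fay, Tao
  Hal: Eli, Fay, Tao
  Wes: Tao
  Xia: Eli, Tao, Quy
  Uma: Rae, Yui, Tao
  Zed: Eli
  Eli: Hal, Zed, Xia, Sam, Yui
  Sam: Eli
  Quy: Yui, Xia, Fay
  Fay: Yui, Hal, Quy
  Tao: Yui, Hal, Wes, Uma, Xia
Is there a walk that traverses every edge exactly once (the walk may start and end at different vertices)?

No

Degrees: Rae:1, Yui:5, Hal:3, Wes:1, Xia:3, Uma:3, Zed:1, Eli:5, Sam:1, Quy:3, Fay:3, Tao:5
Odd-degree vertices: Rae, Yui, Hal, Wes, Xia, Uma, Zed, Eli, Sam, Quy, Fay, Tao (12 total).
With 12 odd-degree vertices (more than two), no single trail can use every edge.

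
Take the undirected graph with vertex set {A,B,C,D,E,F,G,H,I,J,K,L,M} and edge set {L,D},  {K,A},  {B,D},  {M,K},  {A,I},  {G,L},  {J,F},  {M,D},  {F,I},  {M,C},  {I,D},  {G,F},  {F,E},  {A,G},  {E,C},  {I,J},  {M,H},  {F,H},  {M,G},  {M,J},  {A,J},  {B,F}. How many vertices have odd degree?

Degrees: A:4, B:2, C:2, D:4, E:2, F:6, G:4, H:2, I:4, J:4, K:2, L:2, M:6
Odd-degree vertices: none.

0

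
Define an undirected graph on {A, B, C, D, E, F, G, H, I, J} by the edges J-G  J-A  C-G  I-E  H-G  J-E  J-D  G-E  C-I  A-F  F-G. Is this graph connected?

Component: {B}
Component: {A, C, D, E, F, G, H, I, J}
There are 2 separate components, so the graph is not connected.

No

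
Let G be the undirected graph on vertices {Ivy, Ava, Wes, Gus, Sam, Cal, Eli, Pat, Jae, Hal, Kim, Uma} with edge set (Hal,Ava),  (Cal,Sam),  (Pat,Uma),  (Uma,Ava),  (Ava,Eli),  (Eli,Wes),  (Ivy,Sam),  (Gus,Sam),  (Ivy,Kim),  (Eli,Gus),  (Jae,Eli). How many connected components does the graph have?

Component: {Ivy, Ava, Wes, Gus, Sam, Cal, Eli, Pat, Jae, Hal, Kim, Uma}

1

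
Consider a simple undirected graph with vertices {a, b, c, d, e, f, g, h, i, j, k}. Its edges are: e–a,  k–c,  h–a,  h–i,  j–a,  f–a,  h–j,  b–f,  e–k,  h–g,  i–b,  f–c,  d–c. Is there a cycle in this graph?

Yes

The graph has 11 vertices, 13 edges, and 1 connected component.
Since 13 > 11 - 1, a cycle must exist; for instance a-h-j-a.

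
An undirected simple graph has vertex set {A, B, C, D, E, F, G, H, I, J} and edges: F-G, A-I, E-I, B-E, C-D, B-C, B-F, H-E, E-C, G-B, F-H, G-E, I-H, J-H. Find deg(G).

Neighbors of G: B, E, F.

3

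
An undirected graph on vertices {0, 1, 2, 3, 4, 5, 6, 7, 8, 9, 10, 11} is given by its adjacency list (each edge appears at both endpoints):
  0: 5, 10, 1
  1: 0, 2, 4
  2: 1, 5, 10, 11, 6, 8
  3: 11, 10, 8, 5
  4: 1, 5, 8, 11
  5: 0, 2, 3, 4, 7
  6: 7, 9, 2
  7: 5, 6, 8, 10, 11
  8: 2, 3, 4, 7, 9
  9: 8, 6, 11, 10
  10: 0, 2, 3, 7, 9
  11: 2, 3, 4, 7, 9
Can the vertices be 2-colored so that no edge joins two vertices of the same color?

Yes

A valid 2-coloring puts {1, 5, 6, 8, 10, 11} on one side and {0, 2, 3, 4, 7, 9} on the other; every edge crosses between the two sides.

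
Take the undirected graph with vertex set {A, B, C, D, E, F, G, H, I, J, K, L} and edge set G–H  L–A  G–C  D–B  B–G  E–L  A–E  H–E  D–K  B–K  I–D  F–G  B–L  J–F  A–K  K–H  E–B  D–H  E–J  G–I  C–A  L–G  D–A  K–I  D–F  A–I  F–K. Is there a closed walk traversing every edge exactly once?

Degrees: A:6, B:5, C:2, D:6, E:5, F:4, G:6, H:4, I:4, J:2, K:6, L:4
B, E have odd degree; an Eulerian circuit needs every degree to be even, so none exists.

No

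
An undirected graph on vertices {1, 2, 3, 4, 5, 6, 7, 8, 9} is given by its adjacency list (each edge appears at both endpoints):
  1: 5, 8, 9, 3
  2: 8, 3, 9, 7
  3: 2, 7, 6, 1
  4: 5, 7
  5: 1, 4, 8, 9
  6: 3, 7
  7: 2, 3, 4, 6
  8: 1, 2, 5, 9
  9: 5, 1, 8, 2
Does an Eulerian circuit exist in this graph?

Yes

Degrees: 1:4, 2:4, 3:4, 4:2, 5:4, 6:2, 7:4, 8:4, 9:4
All degrees are even and the non-isolated vertices are connected — an Eulerian circuit exists.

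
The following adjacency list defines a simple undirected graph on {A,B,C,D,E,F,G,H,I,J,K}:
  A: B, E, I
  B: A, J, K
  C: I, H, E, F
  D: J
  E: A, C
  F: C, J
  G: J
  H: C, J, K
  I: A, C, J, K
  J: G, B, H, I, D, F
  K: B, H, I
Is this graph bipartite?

Yes

Color {B, D, E, F, G, H, I} black and {A, C, J, K} white. No edge joins two same-colored vertices, so the graph is bipartite.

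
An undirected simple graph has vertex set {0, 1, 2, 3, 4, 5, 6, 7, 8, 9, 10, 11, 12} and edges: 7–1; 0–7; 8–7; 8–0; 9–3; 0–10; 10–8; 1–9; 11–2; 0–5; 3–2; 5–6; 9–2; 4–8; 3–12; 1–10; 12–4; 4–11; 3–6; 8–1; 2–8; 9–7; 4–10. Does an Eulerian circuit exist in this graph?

Yes

Degrees: 0:4, 1:4, 2:4, 3:4, 4:4, 5:2, 6:2, 7:4, 8:6, 9:4, 10:4, 11:2, 12:2
All degrees are even and the non-isolated vertices are connected — an Eulerian circuit exists.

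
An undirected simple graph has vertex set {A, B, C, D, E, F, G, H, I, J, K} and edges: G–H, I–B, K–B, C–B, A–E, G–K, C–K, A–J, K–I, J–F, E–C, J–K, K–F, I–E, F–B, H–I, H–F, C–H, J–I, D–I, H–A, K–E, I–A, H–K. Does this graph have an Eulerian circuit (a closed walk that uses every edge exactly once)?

Degrees: A:4, B:4, C:4, D:1, E:4, F:4, G:2, H:6, I:7, J:4, K:8
Vertices with odd degree: D, I. An Eulerian circuit requires all degrees even.

No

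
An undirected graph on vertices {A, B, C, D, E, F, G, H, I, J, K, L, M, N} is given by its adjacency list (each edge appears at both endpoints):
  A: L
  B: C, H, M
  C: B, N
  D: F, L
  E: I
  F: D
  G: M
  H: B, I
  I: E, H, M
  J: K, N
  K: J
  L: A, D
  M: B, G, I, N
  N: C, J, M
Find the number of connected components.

2

Component: {A, D, F, L}
Component: {B, C, E, G, H, I, J, K, M, N}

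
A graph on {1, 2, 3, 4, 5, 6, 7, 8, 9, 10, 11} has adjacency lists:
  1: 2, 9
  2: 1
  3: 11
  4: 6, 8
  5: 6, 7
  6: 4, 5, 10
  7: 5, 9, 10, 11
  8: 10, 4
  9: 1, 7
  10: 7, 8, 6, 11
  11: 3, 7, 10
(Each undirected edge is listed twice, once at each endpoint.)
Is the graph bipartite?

7-10-11-7 is an odd cycle (length 3), and a bipartite graph can contain only even cycles.

No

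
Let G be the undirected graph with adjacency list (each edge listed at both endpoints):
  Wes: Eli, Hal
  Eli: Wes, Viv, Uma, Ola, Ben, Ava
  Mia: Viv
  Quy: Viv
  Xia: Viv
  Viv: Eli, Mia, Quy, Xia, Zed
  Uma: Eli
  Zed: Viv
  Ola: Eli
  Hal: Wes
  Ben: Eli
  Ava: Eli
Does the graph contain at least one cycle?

No

The graph has 12 vertices, 11 edges, and 1 connected component.
A forest on 12 vertices with 1 component has exactly 11 edges, which matches — so no cycle.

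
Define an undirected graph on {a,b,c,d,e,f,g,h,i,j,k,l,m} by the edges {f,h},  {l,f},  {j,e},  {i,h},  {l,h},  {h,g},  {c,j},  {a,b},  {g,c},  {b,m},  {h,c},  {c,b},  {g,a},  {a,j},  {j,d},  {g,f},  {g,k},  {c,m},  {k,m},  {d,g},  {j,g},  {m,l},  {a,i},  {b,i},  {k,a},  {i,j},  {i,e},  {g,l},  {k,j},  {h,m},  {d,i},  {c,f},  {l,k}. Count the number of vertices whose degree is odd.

6

Degrees: a:5, b:4, c:6, d:3, e:2, f:4, g:8, h:6, i:6, j:7, k:5, l:5, m:5
Odd-degree vertices: a, d, j, k, l, m.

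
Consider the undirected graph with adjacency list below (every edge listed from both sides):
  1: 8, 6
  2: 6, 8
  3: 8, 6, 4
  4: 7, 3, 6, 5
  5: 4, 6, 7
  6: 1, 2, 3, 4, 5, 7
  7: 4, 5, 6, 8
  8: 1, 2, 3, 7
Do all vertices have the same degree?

No

Degrees: 1:2, 2:2, 3:3, 4:4, 5:3, 6:6, 7:4, 8:4
Degrees are not all equal (e.g. deg(1)=2 but deg(6)=6); not regular.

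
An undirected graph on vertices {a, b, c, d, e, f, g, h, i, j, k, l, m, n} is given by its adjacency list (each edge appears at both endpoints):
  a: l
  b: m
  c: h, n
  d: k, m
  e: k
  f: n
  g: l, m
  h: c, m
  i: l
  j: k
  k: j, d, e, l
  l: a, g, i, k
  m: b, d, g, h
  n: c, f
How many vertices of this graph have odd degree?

6

Degrees: a:1, b:1, c:2, d:2, e:1, f:1, g:2, h:2, i:1, j:1, k:4, l:4, m:4, n:2
Odd-degree vertices: a, b, e, f, i, j.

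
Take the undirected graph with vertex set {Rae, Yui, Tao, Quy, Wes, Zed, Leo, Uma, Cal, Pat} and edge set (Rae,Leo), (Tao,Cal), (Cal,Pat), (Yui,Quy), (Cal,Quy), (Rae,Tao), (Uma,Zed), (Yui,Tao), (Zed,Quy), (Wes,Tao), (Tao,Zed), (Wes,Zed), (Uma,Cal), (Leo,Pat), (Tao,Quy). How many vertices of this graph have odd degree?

0

Degrees: Rae:2, Yui:2, Tao:6, Quy:4, Wes:2, Zed:4, Leo:2, Uma:2, Cal:4, Pat:2
Odd-degree vertices: none.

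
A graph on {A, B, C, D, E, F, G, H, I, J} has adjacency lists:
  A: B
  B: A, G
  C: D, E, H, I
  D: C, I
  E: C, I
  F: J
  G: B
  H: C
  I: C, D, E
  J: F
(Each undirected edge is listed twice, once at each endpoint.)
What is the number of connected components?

3

Component: {F, J}
Component: {A, B, G}
Component: {C, D, E, H, I}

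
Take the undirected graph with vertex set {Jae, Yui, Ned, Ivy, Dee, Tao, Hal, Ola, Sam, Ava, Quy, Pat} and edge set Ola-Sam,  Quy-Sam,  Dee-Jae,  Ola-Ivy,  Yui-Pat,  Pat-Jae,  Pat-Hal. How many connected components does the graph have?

Component: {Ned}
Component: {Tao}
Component: {Ava}
Component: {Ivy, Ola, Sam, Quy}
Component: {Jae, Yui, Dee, Hal, Pat}

5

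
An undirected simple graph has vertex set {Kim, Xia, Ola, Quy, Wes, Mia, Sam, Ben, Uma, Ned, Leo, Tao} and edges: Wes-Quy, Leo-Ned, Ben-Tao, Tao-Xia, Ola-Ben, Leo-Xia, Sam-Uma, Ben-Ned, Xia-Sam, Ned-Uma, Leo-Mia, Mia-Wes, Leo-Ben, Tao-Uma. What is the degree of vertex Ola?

Neighbors of Ola: Ben.

1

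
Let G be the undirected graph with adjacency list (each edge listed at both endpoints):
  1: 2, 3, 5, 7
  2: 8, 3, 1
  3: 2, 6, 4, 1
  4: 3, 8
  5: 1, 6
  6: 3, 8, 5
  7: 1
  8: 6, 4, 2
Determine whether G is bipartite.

2-1-3-2 is an odd cycle (length 3), and a bipartite graph can contain only even cycles.

No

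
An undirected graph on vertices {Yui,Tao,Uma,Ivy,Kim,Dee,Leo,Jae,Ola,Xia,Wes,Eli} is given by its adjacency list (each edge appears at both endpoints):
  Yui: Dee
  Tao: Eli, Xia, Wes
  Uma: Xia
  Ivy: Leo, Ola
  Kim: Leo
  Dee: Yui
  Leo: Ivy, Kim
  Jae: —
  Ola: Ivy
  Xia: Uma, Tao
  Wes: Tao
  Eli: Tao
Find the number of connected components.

Component: {Jae}
Component: {Yui, Dee}
Component: {Ivy, Kim, Leo, Ola}
Component: {Tao, Uma, Xia, Wes, Eli}

4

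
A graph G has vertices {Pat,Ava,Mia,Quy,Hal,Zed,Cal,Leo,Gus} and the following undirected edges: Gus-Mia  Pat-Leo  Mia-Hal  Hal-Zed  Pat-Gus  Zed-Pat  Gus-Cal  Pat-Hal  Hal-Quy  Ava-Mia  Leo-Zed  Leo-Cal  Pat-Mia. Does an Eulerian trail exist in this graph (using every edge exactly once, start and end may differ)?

Degrees: Pat:5, Ava:1, Mia:4, Quy:1, Hal:4, Zed:3, Cal:2, Leo:3, Gus:3
Odd-degree vertices: Pat, Ava, Quy, Zed, Leo, Gus (6 total).
With 6 odd-degree vertices (more than two), no single trail can use every edge.

No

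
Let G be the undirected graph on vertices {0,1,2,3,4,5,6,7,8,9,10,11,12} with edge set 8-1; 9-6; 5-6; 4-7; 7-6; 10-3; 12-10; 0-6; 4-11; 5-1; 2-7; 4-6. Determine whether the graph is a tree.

|V| = 13, |E| = 12.
It splits into 2 components, so it cannot be a tree.

No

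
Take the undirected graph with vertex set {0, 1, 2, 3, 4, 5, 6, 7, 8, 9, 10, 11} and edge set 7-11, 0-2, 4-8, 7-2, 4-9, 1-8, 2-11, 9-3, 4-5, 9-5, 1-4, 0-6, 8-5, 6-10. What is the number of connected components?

Component: {0, 2, 6, 7, 10, 11}
Component: {1, 3, 4, 5, 8, 9}

2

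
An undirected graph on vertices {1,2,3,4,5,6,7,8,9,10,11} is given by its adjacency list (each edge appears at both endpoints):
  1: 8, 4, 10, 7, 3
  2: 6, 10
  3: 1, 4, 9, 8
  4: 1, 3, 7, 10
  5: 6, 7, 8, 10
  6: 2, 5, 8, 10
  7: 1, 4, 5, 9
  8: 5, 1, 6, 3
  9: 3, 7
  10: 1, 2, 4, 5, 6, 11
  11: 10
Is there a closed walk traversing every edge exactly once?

Degrees: 1:5, 2:2, 3:4, 4:4, 5:4, 6:4, 7:4, 8:4, 9:2, 10:6, 11:1
1, 11 have odd degree; an Eulerian circuit needs every degree to be even, so none exists.

No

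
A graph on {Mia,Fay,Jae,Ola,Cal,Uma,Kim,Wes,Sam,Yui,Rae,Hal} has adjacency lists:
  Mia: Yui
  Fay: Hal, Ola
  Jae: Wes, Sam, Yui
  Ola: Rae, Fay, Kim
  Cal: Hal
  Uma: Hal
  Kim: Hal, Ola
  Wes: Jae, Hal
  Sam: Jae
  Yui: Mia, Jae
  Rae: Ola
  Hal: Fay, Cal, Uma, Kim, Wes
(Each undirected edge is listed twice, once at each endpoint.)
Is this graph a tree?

No

|V| = 12, |E| = 12.
A tree on 12 vertices has exactly 11 edges; this graph has 12, so it contains a cycle and is not a tree.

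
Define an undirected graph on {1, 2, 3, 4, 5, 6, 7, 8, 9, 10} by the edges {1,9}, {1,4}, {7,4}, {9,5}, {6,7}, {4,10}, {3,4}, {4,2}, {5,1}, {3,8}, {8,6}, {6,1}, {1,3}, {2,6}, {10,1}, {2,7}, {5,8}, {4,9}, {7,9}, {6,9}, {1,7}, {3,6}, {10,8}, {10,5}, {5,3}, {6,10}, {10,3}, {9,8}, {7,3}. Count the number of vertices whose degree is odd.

6

Degrees: 1:7, 2:3, 3:7, 4:6, 5:5, 6:7, 7:6, 8:5, 9:6, 10:6
Odd-degree vertices: 1, 2, 3, 5, 6, 8.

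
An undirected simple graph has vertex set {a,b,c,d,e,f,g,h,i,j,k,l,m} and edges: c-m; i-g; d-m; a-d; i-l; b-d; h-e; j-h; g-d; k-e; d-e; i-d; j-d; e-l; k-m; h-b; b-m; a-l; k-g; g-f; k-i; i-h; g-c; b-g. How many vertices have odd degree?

4

Degrees: a:2, b:4, c:2, d:7, e:4, f:1, g:6, h:4, i:5, j:2, k:4, l:3, m:4
Odd-degree vertices: d, f, i, l.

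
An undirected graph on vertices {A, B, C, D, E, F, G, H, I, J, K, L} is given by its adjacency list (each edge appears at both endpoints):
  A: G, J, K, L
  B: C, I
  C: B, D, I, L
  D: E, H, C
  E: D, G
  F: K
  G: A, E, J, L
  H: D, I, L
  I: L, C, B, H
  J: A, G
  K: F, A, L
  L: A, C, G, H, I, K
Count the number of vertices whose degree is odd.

4

Degrees: A:4, B:2, C:4, D:3, E:2, F:1, G:4, H:3, I:4, J:2, K:3, L:6
Odd-degree vertices: D, F, H, K.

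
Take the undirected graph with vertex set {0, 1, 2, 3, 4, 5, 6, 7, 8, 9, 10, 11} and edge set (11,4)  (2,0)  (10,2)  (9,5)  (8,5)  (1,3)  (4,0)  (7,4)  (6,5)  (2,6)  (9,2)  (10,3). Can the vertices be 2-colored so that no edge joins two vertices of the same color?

Yes

A valid 2-coloring puts {2, 3, 4, 5} on one side and {0, 1, 6, 7, 8, 9, 10, 11} on the other; every edge crosses between the two sides.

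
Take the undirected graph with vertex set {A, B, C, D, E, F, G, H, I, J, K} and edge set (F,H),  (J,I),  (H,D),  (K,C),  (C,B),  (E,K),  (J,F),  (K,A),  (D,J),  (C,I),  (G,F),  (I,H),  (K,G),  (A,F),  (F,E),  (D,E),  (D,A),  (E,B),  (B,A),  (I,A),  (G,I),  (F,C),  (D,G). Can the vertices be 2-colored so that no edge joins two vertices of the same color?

Yes

Color {B, D, F, I, K} black and {A, C, E, G, H, J} white. No edge joins two same-colored vertices, so the graph is bipartite.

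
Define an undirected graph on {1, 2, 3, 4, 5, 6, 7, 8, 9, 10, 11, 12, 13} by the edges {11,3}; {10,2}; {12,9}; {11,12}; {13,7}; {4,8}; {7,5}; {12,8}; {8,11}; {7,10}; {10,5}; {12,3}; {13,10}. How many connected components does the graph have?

4

Component: {1}
Component: {6}
Component: {2, 5, 7, 10, 13}
Component: {3, 4, 8, 9, 11, 12}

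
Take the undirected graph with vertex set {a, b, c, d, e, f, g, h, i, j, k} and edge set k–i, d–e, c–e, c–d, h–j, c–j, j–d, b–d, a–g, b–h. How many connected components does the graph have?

4

Component: {f}
Component: {a, g}
Component: {i, k}
Component: {b, c, d, e, h, j}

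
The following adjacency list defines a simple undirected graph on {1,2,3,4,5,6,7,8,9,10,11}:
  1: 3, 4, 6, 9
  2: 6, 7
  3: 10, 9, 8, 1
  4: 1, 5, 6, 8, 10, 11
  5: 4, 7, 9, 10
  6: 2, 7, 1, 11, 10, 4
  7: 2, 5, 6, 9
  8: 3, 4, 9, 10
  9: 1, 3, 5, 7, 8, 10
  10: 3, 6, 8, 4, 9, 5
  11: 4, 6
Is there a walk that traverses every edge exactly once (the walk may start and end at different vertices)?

Yes

Degrees: 1:4, 2:2, 3:4, 4:6, 5:4, 6:6, 7:4, 8:4, 9:6, 10:6, 11:2
Odd-degree vertices: none (0 total).
The non-isolated vertices are connected and exactly 0 have odd degree, so an Eulerian trail exists.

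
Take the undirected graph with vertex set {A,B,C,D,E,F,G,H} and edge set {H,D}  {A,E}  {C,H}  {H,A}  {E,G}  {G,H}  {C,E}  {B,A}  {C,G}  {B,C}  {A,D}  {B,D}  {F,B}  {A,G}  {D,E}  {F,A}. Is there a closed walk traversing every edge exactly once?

Yes

Degrees: A:6, B:4, C:4, D:4, E:4, F:2, G:4, H:4
Every vertex has even degree and the edges form a single connected piece, so an Eulerian circuit exists.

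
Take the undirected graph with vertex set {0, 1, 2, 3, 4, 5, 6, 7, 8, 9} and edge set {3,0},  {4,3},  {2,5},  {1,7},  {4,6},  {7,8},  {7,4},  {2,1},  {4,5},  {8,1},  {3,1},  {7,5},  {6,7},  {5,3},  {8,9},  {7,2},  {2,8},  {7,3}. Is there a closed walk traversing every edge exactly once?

Degrees: 0:1, 1:4, 2:4, 3:5, 4:4, 5:4, 6:2, 7:7, 8:4, 9:1
Vertices with odd degree: 0, 3, 7, 9. An Eulerian circuit requires all degrees even.

No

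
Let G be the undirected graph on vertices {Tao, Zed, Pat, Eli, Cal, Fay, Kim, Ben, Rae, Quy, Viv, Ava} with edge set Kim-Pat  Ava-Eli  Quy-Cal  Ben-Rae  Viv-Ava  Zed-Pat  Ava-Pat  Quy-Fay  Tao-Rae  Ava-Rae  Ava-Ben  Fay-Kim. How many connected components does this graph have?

Component: {Tao, Zed, Pat, Eli, Cal, Fay, Kim, Ben, Rae, Quy, Viv, Ava}

1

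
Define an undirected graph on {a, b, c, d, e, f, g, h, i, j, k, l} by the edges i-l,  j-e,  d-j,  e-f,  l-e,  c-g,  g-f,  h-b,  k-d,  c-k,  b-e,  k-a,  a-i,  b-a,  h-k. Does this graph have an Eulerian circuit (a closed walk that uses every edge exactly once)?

No

Degrees: a:3, b:3, c:2, d:2, e:4, f:2, g:2, h:2, i:2, j:2, k:4, l:2
a, b have odd degree; an Eulerian circuit needs every degree to be even, so none exists.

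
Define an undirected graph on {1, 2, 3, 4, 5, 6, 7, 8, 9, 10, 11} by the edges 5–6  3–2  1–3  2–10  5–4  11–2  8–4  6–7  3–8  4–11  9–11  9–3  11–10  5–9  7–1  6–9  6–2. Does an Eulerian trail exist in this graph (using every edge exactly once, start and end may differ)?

Degrees: 1:2, 2:4, 3:4, 4:3, 5:3, 6:4, 7:2, 8:2, 9:4, 10:2, 11:4
Odd-degree vertices: 4, 5 (2 total).
With 2 odd-degree vertices and all edges in one connected piece, an Eulerian trail exists (from 4 to 5).

Yes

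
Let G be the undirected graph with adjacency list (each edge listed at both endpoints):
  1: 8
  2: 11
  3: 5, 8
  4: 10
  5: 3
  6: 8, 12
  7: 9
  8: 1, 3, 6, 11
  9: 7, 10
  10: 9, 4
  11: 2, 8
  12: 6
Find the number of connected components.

Component: {4, 7, 9, 10}
Component: {1, 2, 3, 5, 6, 8, 11, 12}

2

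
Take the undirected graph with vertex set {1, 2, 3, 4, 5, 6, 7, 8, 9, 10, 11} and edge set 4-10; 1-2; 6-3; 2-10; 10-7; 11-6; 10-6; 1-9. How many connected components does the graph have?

3

Component: {5}
Component: {8}
Component: {1, 2, 3, 4, 6, 7, 9, 10, 11}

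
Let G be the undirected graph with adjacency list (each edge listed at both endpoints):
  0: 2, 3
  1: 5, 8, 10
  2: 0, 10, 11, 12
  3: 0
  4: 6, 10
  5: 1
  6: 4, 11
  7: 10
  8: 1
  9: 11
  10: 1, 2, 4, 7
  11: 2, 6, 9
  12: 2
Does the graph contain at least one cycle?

Yes

The graph has 13 vertices, 13 edges, and 1 connected component.
Since 13 > 13 - 1, a cycle must exist; for instance 2-11-6-4-10-2.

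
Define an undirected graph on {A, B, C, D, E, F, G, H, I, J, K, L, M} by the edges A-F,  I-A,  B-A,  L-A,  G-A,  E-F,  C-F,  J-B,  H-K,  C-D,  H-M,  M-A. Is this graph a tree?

The graph has 13 vertices and 12 edges.
It is connected with exactly 12 edges, hence acyclic — it is a tree.

Yes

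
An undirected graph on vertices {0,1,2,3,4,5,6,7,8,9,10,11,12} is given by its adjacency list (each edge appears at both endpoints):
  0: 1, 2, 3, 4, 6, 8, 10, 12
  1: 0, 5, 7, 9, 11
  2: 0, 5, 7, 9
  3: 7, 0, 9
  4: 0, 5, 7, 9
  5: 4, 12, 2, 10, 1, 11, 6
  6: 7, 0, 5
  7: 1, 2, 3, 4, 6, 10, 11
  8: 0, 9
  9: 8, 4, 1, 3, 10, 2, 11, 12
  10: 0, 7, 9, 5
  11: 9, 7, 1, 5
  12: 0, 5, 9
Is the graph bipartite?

1-11-7-1 is an odd cycle (length 3), and a bipartite graph can contain only even cycles.

No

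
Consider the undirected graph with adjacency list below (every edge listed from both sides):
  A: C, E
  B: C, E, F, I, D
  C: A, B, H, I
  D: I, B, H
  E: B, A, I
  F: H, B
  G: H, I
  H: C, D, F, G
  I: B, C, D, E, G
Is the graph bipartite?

The cycle C-B-I-C has length 3, which is odd, so the graph is not bipartite.

No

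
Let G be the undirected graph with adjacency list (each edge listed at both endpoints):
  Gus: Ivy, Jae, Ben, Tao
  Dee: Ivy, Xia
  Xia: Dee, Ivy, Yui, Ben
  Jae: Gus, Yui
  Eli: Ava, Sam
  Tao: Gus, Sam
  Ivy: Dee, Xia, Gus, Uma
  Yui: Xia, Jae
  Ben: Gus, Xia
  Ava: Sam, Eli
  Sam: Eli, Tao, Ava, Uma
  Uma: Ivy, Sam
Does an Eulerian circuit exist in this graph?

Degrees: Gus:4, Dee:2, Xia:4, Jae:2, Eli:2, Tao:2, Ivy:4, Yui:2, Ben:2, Ava:2, Sam:4, Uma:2
All degrees are even and the non-isolated vertices are connected — an Eulerian circuit exists.

Yes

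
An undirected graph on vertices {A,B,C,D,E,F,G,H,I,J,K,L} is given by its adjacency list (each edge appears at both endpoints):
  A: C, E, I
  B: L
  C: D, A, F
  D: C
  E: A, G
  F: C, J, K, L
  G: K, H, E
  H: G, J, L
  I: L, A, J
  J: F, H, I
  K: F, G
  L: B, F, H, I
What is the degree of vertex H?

Neighbors of H: G, J, L.

3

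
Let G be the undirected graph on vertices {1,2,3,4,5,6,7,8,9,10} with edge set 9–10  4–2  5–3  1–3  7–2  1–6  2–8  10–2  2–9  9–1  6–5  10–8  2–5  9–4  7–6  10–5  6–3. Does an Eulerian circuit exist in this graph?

No

Degrees: 1:3, 2:6, 3:3, 4:2, 5:4, 6:4, 7:2, 8:2, 9:4, 10:4
Vertices with odd degree: 1, 3. An Eulerian circuit requires all degrees even.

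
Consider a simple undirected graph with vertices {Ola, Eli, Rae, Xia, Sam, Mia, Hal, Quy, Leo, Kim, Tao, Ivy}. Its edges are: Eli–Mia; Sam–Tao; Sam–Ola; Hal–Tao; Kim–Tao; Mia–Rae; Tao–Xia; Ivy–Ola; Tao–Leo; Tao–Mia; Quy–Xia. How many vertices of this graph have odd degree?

8

Degrees: Ola:2, Eli:1, Rae:1, Xia:2, Sam:2, Mia:3, Hal:1, Quy:1, Leo:1, Kim:1, Tao:6, Ivy:1
Odd-degree vertices: Eli, Rae, Mia, Hal, Quy, Leo, Kim, Ivy.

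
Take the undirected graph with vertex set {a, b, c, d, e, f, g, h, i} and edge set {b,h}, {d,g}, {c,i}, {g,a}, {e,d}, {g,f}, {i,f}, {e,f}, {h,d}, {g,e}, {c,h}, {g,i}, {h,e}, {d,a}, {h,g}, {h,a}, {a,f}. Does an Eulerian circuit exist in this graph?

Degrees: a:4, b:1, c:2, d:4, e:4, f:4, g:6, h:6, i:3
Vertices with odd degree: b, i. An Eulerian circuit requires all degrees even.

No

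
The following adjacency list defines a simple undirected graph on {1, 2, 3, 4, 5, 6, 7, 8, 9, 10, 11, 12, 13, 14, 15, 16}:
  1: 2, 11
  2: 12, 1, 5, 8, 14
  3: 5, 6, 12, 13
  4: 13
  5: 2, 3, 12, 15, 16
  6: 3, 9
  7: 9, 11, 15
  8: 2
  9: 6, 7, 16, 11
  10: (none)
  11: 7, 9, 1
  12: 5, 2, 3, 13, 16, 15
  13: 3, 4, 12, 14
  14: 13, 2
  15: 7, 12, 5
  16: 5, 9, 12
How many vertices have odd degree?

Degrees: 1:2, 2:5, 3:4, 4:1, 5:5, 6:2, 7:3, 8:1, 9:4, 10:0, 11:3, 12:6, 13:4, 14:2, 15:3, 16:3
Odd-degree vertices: 2, 4, 5, 7, 8, 11, 15, 16.

8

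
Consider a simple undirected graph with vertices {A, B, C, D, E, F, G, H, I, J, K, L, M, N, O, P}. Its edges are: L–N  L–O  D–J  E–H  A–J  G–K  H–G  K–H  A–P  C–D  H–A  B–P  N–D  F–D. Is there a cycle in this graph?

Yes

The graph has 16 vertices, 14 edges, and 3 connected components.
Since 14 > 16 - 3, a cycle must exist; for instance H-K-G-H.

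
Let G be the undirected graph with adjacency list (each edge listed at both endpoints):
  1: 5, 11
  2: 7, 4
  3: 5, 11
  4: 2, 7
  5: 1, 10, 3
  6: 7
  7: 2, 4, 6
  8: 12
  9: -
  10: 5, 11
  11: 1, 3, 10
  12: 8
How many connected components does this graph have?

4

Component: {9}
Component: {8, 12}
Component: {2, 4, 6, 7}
Component: {1, 3, 5, 10, 11}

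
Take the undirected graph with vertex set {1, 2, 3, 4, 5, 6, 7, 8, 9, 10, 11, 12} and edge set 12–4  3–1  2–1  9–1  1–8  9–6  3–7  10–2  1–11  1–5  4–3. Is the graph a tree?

|V| = 12, |E| = 11.
Connected and |E| = |V| - 1, which characterizes a tree.

Yes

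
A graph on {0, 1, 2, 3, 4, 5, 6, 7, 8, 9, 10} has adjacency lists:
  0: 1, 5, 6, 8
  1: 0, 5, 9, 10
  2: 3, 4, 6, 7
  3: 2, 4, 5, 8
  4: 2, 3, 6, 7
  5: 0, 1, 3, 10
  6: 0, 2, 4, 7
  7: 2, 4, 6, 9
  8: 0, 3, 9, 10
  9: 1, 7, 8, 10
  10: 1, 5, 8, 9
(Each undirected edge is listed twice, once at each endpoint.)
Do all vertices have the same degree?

Yes

Degrees: 0:4, 1:4, 2:4, 3:4, 4:4, 5:4, 6:4, 7:4, 8:4, 9:4, 10:4
Every vertex has degree 4, so the graph is 4-regular.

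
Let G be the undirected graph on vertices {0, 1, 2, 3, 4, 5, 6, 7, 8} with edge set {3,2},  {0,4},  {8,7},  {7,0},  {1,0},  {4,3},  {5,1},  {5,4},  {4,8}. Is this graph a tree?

No

The graph has 9 vertices and 9 edges.
It splits into 2 components, so it cannot be a tree.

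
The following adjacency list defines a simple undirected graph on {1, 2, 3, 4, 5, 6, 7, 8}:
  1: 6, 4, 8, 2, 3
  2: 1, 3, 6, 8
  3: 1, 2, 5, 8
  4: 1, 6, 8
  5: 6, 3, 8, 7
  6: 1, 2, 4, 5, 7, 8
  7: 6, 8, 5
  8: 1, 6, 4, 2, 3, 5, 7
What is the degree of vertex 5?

Neighbors of 5: 3, 6, 7, 8.

4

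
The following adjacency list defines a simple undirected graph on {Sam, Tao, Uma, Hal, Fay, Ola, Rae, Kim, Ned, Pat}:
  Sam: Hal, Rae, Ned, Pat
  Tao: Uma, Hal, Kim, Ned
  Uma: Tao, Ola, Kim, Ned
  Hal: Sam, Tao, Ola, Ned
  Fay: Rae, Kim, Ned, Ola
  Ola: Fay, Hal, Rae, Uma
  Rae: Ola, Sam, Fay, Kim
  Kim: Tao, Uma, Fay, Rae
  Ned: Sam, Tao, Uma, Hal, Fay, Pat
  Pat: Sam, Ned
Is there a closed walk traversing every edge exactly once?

Degrees: Sam:4, Tao:4, Uma:4, Hal:4, Fay:4, Ola:4, Rae:4, Kim:4, Ned:6, Pat:2
Every vertex has even degree and the edges form a single connected piece, so an Eulerian circuit exists.

Yes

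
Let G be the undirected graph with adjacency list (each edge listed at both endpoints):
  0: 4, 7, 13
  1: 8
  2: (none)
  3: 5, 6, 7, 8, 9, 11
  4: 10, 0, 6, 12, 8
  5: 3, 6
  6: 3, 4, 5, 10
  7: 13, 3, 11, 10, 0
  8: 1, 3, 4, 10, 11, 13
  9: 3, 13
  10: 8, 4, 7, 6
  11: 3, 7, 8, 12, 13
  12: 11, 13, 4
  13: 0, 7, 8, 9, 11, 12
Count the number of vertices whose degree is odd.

6

Degrees: 0:3, 1:1, 2:0, 3:6, 4:5, 5:2, 6:4, 7:5, 8:6, 9:2, 10:4, 11:5, 12:3, 13:6
Odd-degree vertices: 0, 1, 4, 7, 11, 12.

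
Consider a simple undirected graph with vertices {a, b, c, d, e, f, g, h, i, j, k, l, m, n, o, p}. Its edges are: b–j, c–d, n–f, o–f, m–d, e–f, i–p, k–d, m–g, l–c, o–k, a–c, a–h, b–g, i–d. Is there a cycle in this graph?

|V| = 16, |E| = 15, number of components = 1.
A forest on 16 vertices with 1 component has exactly 15 edges, which matches — so no cycle.

No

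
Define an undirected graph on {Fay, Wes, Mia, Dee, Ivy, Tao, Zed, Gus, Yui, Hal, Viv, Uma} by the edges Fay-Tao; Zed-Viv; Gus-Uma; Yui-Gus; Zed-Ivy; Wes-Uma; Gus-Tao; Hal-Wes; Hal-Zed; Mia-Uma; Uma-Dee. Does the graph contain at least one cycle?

|V| = 12, |E| = 11, number of components = 1.
A forest on 12 vertices with 1 component has exactly 11 edges, which matches — so no cycle.

No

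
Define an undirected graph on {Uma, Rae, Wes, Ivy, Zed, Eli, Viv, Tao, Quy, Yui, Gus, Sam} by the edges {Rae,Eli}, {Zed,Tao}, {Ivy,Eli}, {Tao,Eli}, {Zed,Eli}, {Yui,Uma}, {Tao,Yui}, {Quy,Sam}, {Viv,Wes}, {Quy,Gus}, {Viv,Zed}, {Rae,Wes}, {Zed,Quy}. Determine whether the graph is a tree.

The graph has 12 vertices and 13 edges.
A tree on 12 vertices has exactly 11 edges; this graph has 13, so it contains a cycle and is not a tree.

No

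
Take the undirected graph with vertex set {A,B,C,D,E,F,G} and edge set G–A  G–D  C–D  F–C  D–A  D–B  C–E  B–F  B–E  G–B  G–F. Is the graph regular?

No

Degrees: A:2, B:4, C:3, D:4, E:2, F:3, G:4
Vertex A has degree 2 while B has degree 4, so the graph is not regular.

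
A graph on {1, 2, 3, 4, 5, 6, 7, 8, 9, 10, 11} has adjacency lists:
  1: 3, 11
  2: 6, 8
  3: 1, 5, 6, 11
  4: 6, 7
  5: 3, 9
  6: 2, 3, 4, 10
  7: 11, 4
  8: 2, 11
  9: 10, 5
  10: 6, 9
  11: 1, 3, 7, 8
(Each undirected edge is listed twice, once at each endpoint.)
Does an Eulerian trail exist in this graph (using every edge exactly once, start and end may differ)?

Degrees: 1:2, 2:2, 3:4, 4:2, 5:2, 6:4, 7:2, 8:2, 9:2, 10:2, 11:4
Odd-degree vertices: none (0 total).
With 0 odd-degree vertices and all edges in one connected piece, an Eulerian trail exists.

Yes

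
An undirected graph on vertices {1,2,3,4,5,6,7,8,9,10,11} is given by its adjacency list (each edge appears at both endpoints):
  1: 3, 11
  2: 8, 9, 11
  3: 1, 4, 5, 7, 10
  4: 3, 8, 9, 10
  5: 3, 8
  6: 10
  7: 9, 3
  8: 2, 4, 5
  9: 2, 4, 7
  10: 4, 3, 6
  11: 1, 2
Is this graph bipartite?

No

3-10-4-3 is an odd cycle (length 3), and a bipartite graph can contain only even cycles.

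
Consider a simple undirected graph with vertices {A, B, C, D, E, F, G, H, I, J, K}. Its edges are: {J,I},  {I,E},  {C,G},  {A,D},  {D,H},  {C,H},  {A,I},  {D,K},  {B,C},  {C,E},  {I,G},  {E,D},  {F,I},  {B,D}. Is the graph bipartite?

Yes

Color {C, D, I} black and {A, B, E, F, G, H, J, K} white. No edge joins two same-colored vertices, so the graph is bipartite.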